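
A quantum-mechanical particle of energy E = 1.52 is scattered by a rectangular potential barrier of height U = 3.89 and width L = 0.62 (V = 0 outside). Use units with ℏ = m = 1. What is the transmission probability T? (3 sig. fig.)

E < U: inside the barrier ψ ∝ e^{±κx} with κ = √(2m(U − E))/ℏ = 2.177.
κL = 1.350, sinh(κL) = 1.799.
The exact tunnelling result is T⁻¹ = 1 + U² sinh²(κL) / [4E(U − E)] = 4.398, so T = 0.227.

T = 0.227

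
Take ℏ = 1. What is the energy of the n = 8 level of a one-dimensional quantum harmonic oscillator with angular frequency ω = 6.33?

E = 53.8

Using E_n = (n + ½)ℏω: E_8 = 8.5 × 6.33 = 53.81.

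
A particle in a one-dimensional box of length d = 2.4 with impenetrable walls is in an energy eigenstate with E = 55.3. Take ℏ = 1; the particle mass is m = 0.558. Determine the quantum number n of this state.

From E_n = n²π²ℏ²/(2md²) invert to n = √(2md²E)/(πℏ).
n = (2.4/π) × √(2 × 0.558 × 55.3) = 6.001 → n = 6.

n = 6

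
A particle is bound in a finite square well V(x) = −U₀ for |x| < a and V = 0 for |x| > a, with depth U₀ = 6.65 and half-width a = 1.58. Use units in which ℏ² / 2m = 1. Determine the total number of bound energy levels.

Define the well-strength parameter z₀ = (a/ℏ)√(2mU₀) = 1.58 × √(2·0.5·6.65) = 4.074.
The even/odd transcendental equations gain one root per π/2 in z₀, giving N = 1 + ⌊2z₀/π⌋ = 1 + ⌊2.594⌋ = 3.

N = 3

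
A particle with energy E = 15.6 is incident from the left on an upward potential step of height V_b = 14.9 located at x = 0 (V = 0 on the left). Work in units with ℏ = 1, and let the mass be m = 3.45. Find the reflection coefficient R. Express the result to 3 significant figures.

R = 0.423

On each side the TISE gives plane waves with k = √(2m(E − V))/ℏ: k₁ = √(2·3.45·15.6) = 10.37, k₂ = √(2·3.45·0.7) = 2.198.
Matching ψ and ψ′ at x = 0 gives r = (k₁ − k₂)/(k₁ + k₂), so R = r² = 0.4230 and T = 1 − R = 0.5770.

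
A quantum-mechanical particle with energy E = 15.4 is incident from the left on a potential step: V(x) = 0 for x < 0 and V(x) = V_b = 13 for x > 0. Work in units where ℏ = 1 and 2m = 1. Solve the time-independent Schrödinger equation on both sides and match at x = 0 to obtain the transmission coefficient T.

On each side the TISE gives plane waves with k = √(2m(E − V))/ℏ: k₁ = √(2·½·15.4) = 3.924, k₂ = √(2·½·2.4) = 1.549.
Matching ψ and ψ′ at x = 0 gives r = (k₁ − k₂)/(k₁ + k₂), so R = r² = 0.1883 and T = 1 − R = 0.8117.

T = 0.812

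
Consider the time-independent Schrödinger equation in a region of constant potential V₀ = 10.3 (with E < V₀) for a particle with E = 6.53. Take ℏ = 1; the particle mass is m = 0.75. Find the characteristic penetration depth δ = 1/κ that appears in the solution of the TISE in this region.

Since E < V₀ the TISE in this region is ψ'' = κ²ψ with κ = √(2m(V₀ − E))/ℏ.
κ = √(2 × 0.75 × 3.77) = 2.378. The penetration depth is δ = 1/κ = 0.421.

δ = 0.421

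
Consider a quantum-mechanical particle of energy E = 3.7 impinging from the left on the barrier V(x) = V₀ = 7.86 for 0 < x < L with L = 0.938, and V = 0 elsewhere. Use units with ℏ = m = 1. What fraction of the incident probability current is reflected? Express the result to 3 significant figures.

R = 0.982

Since E < V₀ the interior solution is evanescent with decay constant κ = √(2m(V₀ − E))/ℏ = 2.884.
κL = 2.706, sinh(κL) = 7.448.
Matching ψ, ψ′ at both faces gives T = [1 + V₀² sinh²(κL) / (4E(V₀ − E))]⁻¹ = 1/56.67 = 0.0176.
R = 1 − T = 0.982.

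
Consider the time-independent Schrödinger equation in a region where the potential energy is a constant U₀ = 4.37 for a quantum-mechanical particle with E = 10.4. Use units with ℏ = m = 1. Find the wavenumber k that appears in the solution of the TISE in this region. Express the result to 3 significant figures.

k = 3.47

With E > U₀ the solution is oscillatory, ψ ∝ e^{±ikx} with k = √(2m(E − U₀))/ℏ.
k = √(2 × 1 × 6.03) = 3.473.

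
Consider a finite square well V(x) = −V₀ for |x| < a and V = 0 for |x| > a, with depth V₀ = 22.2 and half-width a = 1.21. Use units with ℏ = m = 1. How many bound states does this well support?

N = 6

Define the well-strength parameter z₀ = (a/ℏ)√(2mV₀) = 1.21 × √(2·1·22.2) = 8.063.
A new bound state (alternating even/odd) appears each time z₀ passes a multiple of π/2, so N = ⌊2z₀/π⌋ + 1 = ⌊5.133⌋ + 1 = 6.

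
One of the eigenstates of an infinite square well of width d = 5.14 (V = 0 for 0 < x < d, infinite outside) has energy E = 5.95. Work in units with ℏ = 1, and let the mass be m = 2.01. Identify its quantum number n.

n = 8

From E_n = n²π²ℏ²/(2md²) invert to n = √(2md²E)/(πℏ).
n = (5.14/π) × √(2 × 2.01 × 5.95) = 8.002 → n = 8.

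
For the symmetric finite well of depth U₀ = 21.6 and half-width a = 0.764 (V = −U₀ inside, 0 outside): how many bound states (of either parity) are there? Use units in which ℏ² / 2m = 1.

The dimensionless depth is z₀ = a√(2mU₀)/ℏ = 0.764 × √(21.60) = 3.551.
The even/odd transcendental equations gain one root per π/2 in z₀, giving N = 1 + ⌊2z₀/π⌋ = 1 + ⌊2.260⌋ = 3.

N = 3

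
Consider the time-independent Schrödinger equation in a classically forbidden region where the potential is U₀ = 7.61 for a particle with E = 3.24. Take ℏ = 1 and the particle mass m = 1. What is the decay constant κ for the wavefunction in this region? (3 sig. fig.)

κ = 2.96

Since E < U₀ the TISE in this region is ψ'' = κ²ψ with κ = √(2m(U₀ − E))/ℏ.
κ = √(2 × 1 × 4.37) = 2.956.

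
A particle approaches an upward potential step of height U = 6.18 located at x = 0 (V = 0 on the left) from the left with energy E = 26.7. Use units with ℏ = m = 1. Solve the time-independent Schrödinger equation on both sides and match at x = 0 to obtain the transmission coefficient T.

T = 0.996

The wavenumbers are k₁ = √(2mE)/ℏ = 7.308 on the left and k₂ = √(2m(E − U))/ℏ = 6.406 on the right.
Continuity of ψ and ψ′ at the step yields the reflection amplitude r = (k₁ − k₂)/(k₁ + k₂) = 0.06572; thus R = |r|² = 0.004319, T = 0.9957.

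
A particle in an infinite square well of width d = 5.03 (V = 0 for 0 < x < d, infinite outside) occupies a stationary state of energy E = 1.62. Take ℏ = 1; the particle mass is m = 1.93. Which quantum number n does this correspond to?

From E_n = n²π²ℏ²/(2md²) invert to n = √(2md²E)/(πℏ).
n = (5.03/π) × √(2 × 1.93 × 1.62) = 4.004 → n = 4.

n = 4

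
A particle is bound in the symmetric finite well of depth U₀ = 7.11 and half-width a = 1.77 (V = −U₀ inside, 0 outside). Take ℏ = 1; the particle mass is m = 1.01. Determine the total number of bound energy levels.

N = 5

The dimensionless depth is z₀ = a√(2mU₀)/ℏ = 1.77 × √(14.36) = 6.708.
A new bound state (alternating even/odd) appears each time z₀ passes a multiple of π/2, so N = ⌊2z₀/π⌋ + 1 = ⌊4.270⌋ + 1 = 5.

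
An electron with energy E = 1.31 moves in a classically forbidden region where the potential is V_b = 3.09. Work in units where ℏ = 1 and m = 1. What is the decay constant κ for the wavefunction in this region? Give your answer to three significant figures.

Since E < V_b the TISE in this region is ψ'' = κ²ψ with κ = √(2m(V_b − E))/ℏ.
κ = √(2 × 1 × 1.78) = 1.887.

κ = 1.89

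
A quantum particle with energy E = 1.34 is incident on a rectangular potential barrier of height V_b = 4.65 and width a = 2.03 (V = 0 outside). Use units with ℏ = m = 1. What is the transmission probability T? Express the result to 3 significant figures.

T = 0.0000954

E < V_b: inside the barrier ψ ∝ e^{±κx} with κ = √(2m(V_b − E))/ℏ = 2.573.
κa = 5.223, sinh(κa) = 92.75.
The exact tunnelling result is T⁻¹ = 1 + V_b² sinh²(κa) / [4E(V_b − E)] = 10480, so T = 0.0000954.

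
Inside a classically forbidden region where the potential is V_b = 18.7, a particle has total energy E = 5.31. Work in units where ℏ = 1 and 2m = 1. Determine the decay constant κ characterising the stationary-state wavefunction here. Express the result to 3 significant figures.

Since E < V_b the TISE in this region is ψ'' = κ²ψ with κ = √(2m(V_b − E))/ℏ.
κ = √(2 × 0.5 × 13.39) = 3.659.

κ = 3.66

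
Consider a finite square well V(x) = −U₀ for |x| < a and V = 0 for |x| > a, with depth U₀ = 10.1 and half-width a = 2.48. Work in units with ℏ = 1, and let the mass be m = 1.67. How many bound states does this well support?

N = 10

The dimensionless depth is z₀ = a√(2mU₀)/ℏ = 2.48 × √(33.73) = 14.40.
The even/odd transcendental equations gain one root per π/2 in z₀, giving N = 1 + ⌊2z₀/π⌋ = 1 + ⌊9.170⌋ = 10.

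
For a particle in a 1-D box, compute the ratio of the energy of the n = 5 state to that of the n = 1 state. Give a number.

25

E_n = n²π²ℏ²/(2mL²) so the ratio is n₂²/n₁² = 25/1 = 25.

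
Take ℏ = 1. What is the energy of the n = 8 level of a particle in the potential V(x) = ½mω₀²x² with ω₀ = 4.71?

E = 40.0

The oscillator eigenvalues are E_n = ℏω₀(n + ½), so E_8 = 4.71 × 8.5 = 40.04.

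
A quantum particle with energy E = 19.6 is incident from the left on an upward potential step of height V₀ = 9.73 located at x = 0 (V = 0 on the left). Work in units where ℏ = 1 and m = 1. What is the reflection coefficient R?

On each side the TISE gives plane waves with k = √(2m(E − V))/ℏ: k₁ = √(2·1·19.6) = 6.261, k₂ = √(2·1·9.87) = 4.443.
Matching ψ and ψ′ at x = 0 gives r = (k₁ − k₂)/(k₁ + k₂), so R = r² = 0.02885 and T = 1 − R = 0.9712.

R = 0.0288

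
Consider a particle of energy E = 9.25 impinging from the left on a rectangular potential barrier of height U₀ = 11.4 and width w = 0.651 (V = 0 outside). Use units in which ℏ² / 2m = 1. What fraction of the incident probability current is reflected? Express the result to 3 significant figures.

E < U₀: inside the barrier ψ ∝ e^{±κx} with κ = √(2m(U₀ − E))/ℏ = 1.466.
κw = 0.9546, sinh(κw) = 1.106.
Matching ψ, ψ′ at both faces gives T = [1 + U₀² sinh²(κw) / (4E(U₀ − E))]⁻¹ = 1/2.999 = 0.333.
R = 1 − T = 0.667.

R = 0.667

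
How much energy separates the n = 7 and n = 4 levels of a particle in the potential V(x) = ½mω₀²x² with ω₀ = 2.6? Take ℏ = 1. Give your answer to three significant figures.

ΔE = 7.80

E_n = ℏω₀(n + ½), so ΔE = (7 − 4) ℏω₀ = 3 × 2.6 = 7.800.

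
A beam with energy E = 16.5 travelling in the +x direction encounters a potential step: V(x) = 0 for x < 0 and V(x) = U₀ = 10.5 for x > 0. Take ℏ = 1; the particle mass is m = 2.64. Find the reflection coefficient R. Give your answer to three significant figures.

The wavenumbers are k₁ = √(2mE)/ℏ = 9.334 on the left and k₂ = √(2m(E − U₀))/ℏ = 5.628 on the right.
Matching ψ and ψ′ at x = 0 gives r = (k₁ − k₂)/(k₁ + k₂), so R = r² = 0.06133 and T = 1 − R = 0.9387.

R = 0.0613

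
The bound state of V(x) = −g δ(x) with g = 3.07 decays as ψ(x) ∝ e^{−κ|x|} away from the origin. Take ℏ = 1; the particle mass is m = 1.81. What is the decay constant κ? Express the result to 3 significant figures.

Integrating the TISE across x = 0 gives the cusp condition ψ'(0⁺) − ψ'(0⁻) = −(2mg/ℏ²)ψ(0).
With ψ ∝ e^{−κ|x|} this yields −2κ = −2mg/ℏ², so κ = mg/ℏ² = 5.557.

κ = 5.56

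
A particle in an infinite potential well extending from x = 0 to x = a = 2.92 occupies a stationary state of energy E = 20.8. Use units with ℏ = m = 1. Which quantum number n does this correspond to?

n = 6

For an infinite well E_n = n²π²ℏ²/(2ma²), so n = (a/πℏ)√(2mE).
n = (2.92/π) × √(2 × 1 × 20.8) = 5.995 → n = 6.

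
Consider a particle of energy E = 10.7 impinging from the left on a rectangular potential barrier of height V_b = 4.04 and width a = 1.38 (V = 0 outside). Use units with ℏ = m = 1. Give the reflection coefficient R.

R = 0.0489

Above the barrier the interior wavenumber is k₂ = √(2m(E − V_b))/ℏ = 3.650, giving phase k₂a = 5.037.
T = [1 + V_b² sin²(k₂a) / (4E(E − V_b))]⁻¹ = 1/1.051 = 0.951.
R = 1 − T = 0.0489.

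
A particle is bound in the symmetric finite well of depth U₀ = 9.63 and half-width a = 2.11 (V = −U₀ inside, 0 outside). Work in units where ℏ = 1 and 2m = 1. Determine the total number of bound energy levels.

N = 5

The dimensionless depth is z₀ = a√(2mU₀)/ℏ = 2.11 × √(9.630) = 6.548.
The even/odd transcendental equations gain one root per π/2 in z₀, giving N = 1 + ⌊2z₀/π⌋ = 1 + ⌊4.168⌋ = 5.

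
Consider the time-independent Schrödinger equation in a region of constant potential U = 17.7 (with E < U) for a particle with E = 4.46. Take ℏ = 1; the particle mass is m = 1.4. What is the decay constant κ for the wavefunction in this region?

Since E < U the TISE in this region is ψ'' = κ²ψ with κ = √(2m(U − E))/ℏ.
κ = √(2 × 1.4 × 13.24) = 6.089.

κ = 6.09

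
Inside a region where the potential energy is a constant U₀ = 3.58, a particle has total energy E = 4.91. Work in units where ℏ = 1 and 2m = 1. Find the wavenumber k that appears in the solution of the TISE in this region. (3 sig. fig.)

k = 1.15

With E > U₀ the solution is oscillatory, ψ ∝ e^{±ikx} with k = √(2m(E − U₀))/ℏ.
k = √(2 × 0.5 × 1.33) = 1.153.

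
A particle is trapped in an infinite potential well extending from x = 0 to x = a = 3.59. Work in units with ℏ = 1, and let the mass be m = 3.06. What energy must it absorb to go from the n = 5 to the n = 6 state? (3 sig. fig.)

ΔE = 1.38

E_n = n²π²ℏ²/(2ma²), so ΔE = (6² − 5²) π²ℏ²/(2ma²).
ΔE = 11 × π² / (2 × 3.06 × 3.59²) = 1.376.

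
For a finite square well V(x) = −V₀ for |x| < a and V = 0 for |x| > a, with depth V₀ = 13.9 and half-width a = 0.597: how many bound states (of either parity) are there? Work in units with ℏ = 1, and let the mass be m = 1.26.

N = 3

The dimensionless depth is z₀ = a√(2mV₀)/ℏ = 0.597 × √(35.03) = 3.533.
A new bound state (alternating even/odd) appears each time z₀ passes a multiple of π/2, so N = ⌊2z₀/π⌋ + 1 = ⌊2.249⌋ + 1 = 3.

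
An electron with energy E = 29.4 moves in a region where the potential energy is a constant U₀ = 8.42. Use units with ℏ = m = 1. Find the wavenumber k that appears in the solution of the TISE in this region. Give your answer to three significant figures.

With E > U₀ the solution is oscillatory, ψ ∝ e^{±ikx} with k = √(2m(E − U₀))/ℏ.
k = √(2 × 1 × 20.98) = 6.478.

k = 6.48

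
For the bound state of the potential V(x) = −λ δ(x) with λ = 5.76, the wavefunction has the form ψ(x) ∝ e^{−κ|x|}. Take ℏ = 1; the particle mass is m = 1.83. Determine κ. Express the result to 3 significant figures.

Integrate −(ℏ²/2m)ψ'' − λδ(x)ψ = Eψ from −ε to +ε: the ψ'' term gives ψ'(0⁺) − ψ'(0⁻) and the δ term gives −(2mλ/ℏ²)ψ(0).
With ψ ∝ e^{−κ|x|} this yields −2κ = −2mλ/ℏ², so κ = mλ/ℏ² = 10.54.

κ = 10.5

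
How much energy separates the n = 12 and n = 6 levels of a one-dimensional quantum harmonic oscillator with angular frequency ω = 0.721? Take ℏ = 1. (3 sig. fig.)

E_n = ℏω(n + ½), so ΔE = (12 − 6) ℏω = 6 × 0.721 = 4.326.

ΔE = 4.33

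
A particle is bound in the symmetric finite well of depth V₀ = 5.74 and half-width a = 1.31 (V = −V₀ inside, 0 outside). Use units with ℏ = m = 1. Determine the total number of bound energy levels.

The dimensionless depth is z₀ = a√(2mV₀)/ℏ = 1.31 × √(11.48) = 4.439.
A new bound state (alternating even/odd) appears each time z₀ passes a multiple of π/2, so N = ⌊2z₀/π⌋ + 1 = ⌊2.826⌋ + 1 = 3.

N = 3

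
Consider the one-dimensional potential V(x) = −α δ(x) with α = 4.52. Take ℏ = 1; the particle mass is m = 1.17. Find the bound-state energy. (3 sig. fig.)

E = -12.0

For x ≠ 0 the bound state is ψ ∝ e^{−κ|x|}; integrating the TISE across the delta gives the cusp condition 2κ = 2mα/ℏ², so κ = 5.288.
Then E = −ℏ²κ²/(2m) = −mα²/(2ℏ²) = -11.95.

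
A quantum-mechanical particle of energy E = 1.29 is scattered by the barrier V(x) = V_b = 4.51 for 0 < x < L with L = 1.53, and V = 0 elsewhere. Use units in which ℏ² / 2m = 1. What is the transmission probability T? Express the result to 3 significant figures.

T = 0.0134

E < V_b: inside the barrier ψ ∝ e^{±κx} with κ = √(2m(V_b − E))/ℏ = 1.794.
κL = 2.745, sinh(κL) = 7.754.
The exact tunnelling result is T⁻¹ = 1 + V_b² sinh²(κL) / [4E(V_b − E)] = 74.60, so T = 0.0134.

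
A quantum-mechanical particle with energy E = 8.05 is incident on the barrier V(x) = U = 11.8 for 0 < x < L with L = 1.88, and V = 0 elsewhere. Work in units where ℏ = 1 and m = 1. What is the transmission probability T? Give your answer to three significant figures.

T = 0.000117

E < U: inside the barrier ψ ∝ e^{±κx} with κ = √(2m(U − E))/ℏ = 2.739.
κL = 5.149, sinh(κL) = 86.09.
The exact tunnelling result is T⁻¹ = 1 + U² sinh²(κL) / [4E(U − E)] = 8548, so T = 0.000117.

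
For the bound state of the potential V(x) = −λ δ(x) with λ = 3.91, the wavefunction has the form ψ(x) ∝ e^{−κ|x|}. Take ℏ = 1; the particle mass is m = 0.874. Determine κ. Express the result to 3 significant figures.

κ = 3.42

Integrating the TISE across x = 0 gives the cusp condition ψ'(0⁺) − ψ'(0⁻) = −(2mλ/ℏ²)ψ(0).
With ψ ∝ e^{−κ|x|} this yields −2κ = −2mλ/ℏ², so κ = mλ/ℏ² = 3.417.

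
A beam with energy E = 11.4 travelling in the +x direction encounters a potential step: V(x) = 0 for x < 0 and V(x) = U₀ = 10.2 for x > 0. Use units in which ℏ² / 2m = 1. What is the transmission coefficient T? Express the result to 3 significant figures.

T = 0.740

On each side the TISE gives plane waves with k = √(2m(E − V))/ℏ: k₁ = √(2·½·11.4) = 3.376, k₂ = √(2·½·1.2) = 1.095.
Continuity of ψ and ψ′ at the step yields the reflection amplitude r = (k₁ − k₂)/(k₁ + k₂) = 0.5101; thus R = |r|² = 0.2602, T = 0.7398.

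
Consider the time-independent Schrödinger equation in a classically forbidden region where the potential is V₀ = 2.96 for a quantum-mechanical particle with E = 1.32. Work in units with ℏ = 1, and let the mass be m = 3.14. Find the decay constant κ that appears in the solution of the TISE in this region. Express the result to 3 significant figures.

κ = 3.21

Since E < V₀ the TISE in this region is ψ'' = κ²ψ with κ = √(2m(V₀ − E))/ℏ.
κ = √(2 × 3.14 × 1.64) = 3.209.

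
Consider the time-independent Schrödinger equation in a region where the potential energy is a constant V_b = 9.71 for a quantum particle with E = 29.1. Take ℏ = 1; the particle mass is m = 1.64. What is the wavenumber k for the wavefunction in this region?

With E > V_b the solution is oscillatory, ψ ∝ e^{±ikx} with k = √(2m(E − V_b))/ℏ.
k = √(2 × 1.64 × 19.39) = 7.975.

k = 7.97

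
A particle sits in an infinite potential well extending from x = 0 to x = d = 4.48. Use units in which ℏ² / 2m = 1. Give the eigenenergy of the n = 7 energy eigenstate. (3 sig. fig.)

E = 24.1

Requiring ψ(0) = ψ(d) = 0 quantises k = nπ/d, hence E_n = ℏ²k²/2m = n²π²ℏ²/(2md²).
E_7 = 7² × π² / (2 × 0.5 × 4.48²) = 24.10.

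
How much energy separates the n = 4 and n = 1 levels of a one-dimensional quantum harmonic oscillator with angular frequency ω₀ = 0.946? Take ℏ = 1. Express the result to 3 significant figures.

E_n = ℏω₀(n + ½), so ΔE = (4 − 1) ℏω₀ = 3 × 0.946 = 2.838.

ΔE = 2.84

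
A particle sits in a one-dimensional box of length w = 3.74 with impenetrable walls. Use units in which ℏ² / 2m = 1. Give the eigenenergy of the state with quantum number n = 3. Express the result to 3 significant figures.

Requiring ψ(0) = ψ(w) = 0 quantises k = nπ/w, hence E_n = ℏ²k²/2m = n²π²ℏ²/(2mw²).
E_3 = 3² × π² / (2 × 0.5 × 3.74²) = 6.350.

E = 6.35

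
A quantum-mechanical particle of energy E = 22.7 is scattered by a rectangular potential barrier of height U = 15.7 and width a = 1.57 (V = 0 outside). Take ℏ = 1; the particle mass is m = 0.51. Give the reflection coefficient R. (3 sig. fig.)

Above the barrier the interior wavenumber is k₂ = √(2m(E − U))/ℏ = 2.672, giving phase k₂a = 4.195.
Matching at both interfaces gives T⁻¹ = 1 + U² sin²(k₂a) / [4E(E − U)] = 1.293, hence T = 0.773.
R = 1 − T = 0.227.

R = 0.227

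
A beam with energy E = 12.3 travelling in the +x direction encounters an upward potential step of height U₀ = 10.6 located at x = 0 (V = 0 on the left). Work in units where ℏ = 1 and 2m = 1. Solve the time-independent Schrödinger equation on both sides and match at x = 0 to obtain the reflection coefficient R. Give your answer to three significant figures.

R = 0.210

On each side the TISE gives plane waves with k = √(2m(E − V))/ℏ: k₁ = √(2·½·12.3) = 3.507, k₂ = √(2·½·1.7) = 1.304.
Continuity of ψ and ψ′ at the step yields the reflection amplitude r = (k₁ − k₂)/(k₁ + k₂) = 0.4580; thus R = |r|² = 0.2097, T = 0.7903.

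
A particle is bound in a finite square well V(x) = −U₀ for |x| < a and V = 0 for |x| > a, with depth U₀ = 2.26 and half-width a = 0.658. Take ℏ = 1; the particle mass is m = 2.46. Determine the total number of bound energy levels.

N = 2

The dimensionless depth is z₀ = a√(2mU₀)/ℏ = 0.658 × √(11.12) = 2.194.
A new bound state (alternating even/odd) appears each time z₀ passes a multiple of π/2, so N = ⌊2z₀/π⌋ + 1 = ⌊1.397⌋ + 1 = 2.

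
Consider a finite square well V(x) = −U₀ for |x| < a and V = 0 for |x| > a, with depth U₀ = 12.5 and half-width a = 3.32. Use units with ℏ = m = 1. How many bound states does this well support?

Define the well-strength parameter z₀ = (a/ℏ)√(2mU₀) = 3.32 × √(2·1·12.5) = 16.60.
The even/odd transcendental equations gain one root per π/2 in z₀, giving N = 1 + ⌊2z₀/π⌋ = 1 + ⌊10.57⌋ = 11.

N = 11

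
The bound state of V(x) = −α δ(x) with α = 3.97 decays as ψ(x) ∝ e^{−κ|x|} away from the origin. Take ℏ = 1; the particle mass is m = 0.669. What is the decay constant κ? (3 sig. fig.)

κ = 2.66

Integrate −(ℏ²/2m)ψ'' − αδ(x)ψ = Eψ from −ε to +ε: the ψ'' term gives ψ'(0⁺) − ψ'(0⁻) and the δ term gives −(2mα/ℏ²)ψ(0).
With ψ ∝ e^{−κ|x|} this yields −2κ = −2mα/ℏ², so κ = mα/ℏ² = 2.656.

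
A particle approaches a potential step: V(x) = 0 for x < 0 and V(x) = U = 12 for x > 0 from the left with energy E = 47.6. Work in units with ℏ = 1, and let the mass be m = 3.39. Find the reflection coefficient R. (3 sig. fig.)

R = 0.00526

The wavenumbers are k₁ = √(2mE)/ℏ = 17.96 on the left and k₂ = √(2m(E − U))/ℏ = 15.54 on the right.
Matching ψ and ψ′ at x = 0 gives r = (k₁ − k₂)/(k₁ + k₂), so R = r² = 0.005255 and T = 1 − R = 0.9947.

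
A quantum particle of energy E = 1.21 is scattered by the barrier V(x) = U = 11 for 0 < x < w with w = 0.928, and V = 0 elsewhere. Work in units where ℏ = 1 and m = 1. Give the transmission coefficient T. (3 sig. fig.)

T = 0.000425

Since E < U the interior solution is evanescent with decay constant κ = √(2m(U − E))/ℏ = 4.425.
κw = 4.106, sinh(κw) = 30.35.
Matching ψ, ψ′ at both faces gives T = [1 + U² sinh²(κw) / (4E(U − E))]⁻¹ = 1/2354 = 0.000425.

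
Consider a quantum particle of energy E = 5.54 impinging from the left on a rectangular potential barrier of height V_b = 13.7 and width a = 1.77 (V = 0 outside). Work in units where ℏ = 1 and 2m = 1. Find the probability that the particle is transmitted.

Since E < V_b the interior solution is evanescent with decay constant κ = √(2m(V_b − E))/ℏ = 2.857.
κa = 5.056, sinh(κa) = 78.49.
Matching ψ, ψ′ at both faces gives T = [1 + V_b² sinh²(κa) / (4E(V_b − E))]⁻¹ = 1/6395 = 0.000156.

T = 0.000156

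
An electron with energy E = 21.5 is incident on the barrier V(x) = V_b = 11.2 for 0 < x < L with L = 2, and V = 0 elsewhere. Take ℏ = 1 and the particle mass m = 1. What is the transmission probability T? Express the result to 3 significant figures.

E > V_b: inside the barrier k₂ = √(2m(E − V_b))/ℏ = 4.539, k₂L = 9.077.
T = [1 + V_b² sin²(k₂L) / (4E(E − V_b))]⁻¹ = 1/1.016 = 0.984.

T = 0.984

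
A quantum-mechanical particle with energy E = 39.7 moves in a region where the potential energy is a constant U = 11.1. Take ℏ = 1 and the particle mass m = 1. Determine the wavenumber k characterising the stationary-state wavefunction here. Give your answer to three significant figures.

With E > U the solution is oscillatory, ψ ∝ e^{±ikx} with k = √(2m(E − U))/ℏ.
k = √(2 × 1 × 28.6) = 7.563.

k = 7.56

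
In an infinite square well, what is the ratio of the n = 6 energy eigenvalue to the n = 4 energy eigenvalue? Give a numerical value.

Since E_n ∝ n², the ratio is (6/4)² = 2.25.

2.25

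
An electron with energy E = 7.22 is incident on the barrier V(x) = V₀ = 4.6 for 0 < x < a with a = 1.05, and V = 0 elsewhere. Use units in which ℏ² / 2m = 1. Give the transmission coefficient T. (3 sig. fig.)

T = 0.784

E > V₀: inside the barrier k₂ = √(2m(E − V₀))/ℏ = 1.619, k₂a = 1.700.
Matching at both interfaces gives T⁻¹ = 1 + V₀² sin²(k₂a) / [4E(E − V₀)] = 1.275, hence T = 0.784.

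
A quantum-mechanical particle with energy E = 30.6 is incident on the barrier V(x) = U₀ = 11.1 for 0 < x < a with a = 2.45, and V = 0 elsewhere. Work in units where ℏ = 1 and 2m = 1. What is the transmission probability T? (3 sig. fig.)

T = 0.952

E > U₀: inside the barrier k₂ = √(2m(E − U₀))/ℏ = 4.416, k₂a = 10.82.
Matching at both interfaces gives T⁻¹ = 1 + U₀² sin²(k₂a) / [4E(E − U₀)] = 1.050, hence T = 0.952.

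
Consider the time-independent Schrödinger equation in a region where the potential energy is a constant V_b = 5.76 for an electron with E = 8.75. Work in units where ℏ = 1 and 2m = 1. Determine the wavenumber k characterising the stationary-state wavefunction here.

With E > V_b the solution is oscillatory, ψ ∝ e^{±ikx} with k = √(2m(E − V_b))/ℏ.
k = √(2 × 0.5 × 2.99) = 1.729.

k = 1.73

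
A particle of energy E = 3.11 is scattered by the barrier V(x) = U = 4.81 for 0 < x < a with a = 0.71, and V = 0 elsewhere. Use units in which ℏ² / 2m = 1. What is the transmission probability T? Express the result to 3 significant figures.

T = 0.447

E < U: inside the barrier ψ ∝ e^{±κx} with κ = √(2m(U − E))/ℏ = 1.304.
κa = 0.9257, sinh(κa) = 1.064.
The exact tunnelling result is T⁻¹ = 1 + U² sinh²(κa) / [4E(U − E)] = 2.238, so T = 0.447.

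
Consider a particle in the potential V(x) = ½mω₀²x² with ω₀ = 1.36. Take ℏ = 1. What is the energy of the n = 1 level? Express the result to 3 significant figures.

E = 2.04

Using E_n = (n + ½)ℏω₀: E_1 = 1.5 × 1.36 = 2.040.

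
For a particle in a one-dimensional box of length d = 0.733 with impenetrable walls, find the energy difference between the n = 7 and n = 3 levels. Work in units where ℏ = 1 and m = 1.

ΔE = 367

E_n = n²π²ℏ²/(2md²), so ΔE = (7² − 3²) π²ℏ²/(2md²).
ΔE = 40 × π² / (2 × 1 × 0.733²) = 367.4.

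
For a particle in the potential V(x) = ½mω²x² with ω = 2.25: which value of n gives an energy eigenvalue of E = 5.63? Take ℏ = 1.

n = 2

Invert E_n = (n + ½)ℏω: n = E/ℏω − ½ = 2.002, so n = 2.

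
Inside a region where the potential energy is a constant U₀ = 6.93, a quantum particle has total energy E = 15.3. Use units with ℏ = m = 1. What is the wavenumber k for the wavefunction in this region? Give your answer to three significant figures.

With E > U₀ the solution is oscillatory, ψ ∝ e^{±ikx} with k = √(2m(E − U₀))/ℏ.
k = √(2 × 1 × 8.37) = 4.091.

k = 4.09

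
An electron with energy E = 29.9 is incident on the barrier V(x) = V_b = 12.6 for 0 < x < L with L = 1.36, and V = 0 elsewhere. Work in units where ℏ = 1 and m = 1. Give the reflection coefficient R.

Above the barrier the interior wavenumber is k₂ = √(2m(E − V_b))/ℏ = 5.882, giving phase k₂L = 8.000.
Matching at both interfaces gives T⁻¹ = 1 + V_b² sin²(k₂L) / [4E(E − V_b)] = 1.075, hence T = 0.930.
R = 1 − T = 0.0699.

R = 0.0699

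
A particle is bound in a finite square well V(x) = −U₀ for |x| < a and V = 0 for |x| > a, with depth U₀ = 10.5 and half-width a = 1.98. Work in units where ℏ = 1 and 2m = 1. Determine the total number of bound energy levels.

N = 5

Define the well-strength parameter z₀ = (a/ℏ)√(2mU₀) = 1.98 × √(2·0.5·10.5) = 6.416.
A new bound state (alternating even/odd) appears each time z₀ passes a multiple of π/2, so N = ⌊2z₀/π⌋ + 1 = ⌊4.085⌋ + 1 = 5.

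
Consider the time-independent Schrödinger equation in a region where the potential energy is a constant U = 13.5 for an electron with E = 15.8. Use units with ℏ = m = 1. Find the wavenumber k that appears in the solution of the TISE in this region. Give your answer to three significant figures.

With E > U the solution is oscillatory, ψ ∝ e^{±ikx} with k = √(2m(E − U))/ℏ.
k = √(2 × 1 × 2.3) = 2.145.

k = 2.14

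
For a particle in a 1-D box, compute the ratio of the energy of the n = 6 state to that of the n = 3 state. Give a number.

Since E_n ∝ n², the ratio is (6/3)² = 4.

4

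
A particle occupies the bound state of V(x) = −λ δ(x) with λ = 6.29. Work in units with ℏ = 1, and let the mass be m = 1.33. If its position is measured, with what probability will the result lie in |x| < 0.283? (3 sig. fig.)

The normalised bound state is ψ = √κ e^{−κ|x|} with κ = mλ/ℏ² = 8.366.
P(|x| < d) = ∫_{−d}^{d} κ e^{−2κ|x|} dx = 1 − e^{−2κd} = 1 − e^{−4.735} = 0.9912.

P = 0.991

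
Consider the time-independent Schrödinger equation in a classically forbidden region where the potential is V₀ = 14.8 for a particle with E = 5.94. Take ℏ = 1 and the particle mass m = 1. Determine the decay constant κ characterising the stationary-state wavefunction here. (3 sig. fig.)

Since E < V₀ the TISE in this region is ψ'' = κ²ψ with κ = √(2m(V₀ − E))/ℏ.
κ = √(2 × 1 × 8.86) = 4.210.

κ = 4.21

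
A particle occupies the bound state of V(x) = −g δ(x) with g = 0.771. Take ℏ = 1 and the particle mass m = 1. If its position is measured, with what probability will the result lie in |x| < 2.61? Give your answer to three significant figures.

The normalised bound state is ψ = √κ e^{−κ|x|} with κ = mg/ℏ² = 0.7710.
P(|x| < d) = ∫_{−d}^{d} κ e^{−2κ|x|} dx = 1 − e^{−2κd} = 1 − e^{−4.025} = 0.9821.

P = 0.982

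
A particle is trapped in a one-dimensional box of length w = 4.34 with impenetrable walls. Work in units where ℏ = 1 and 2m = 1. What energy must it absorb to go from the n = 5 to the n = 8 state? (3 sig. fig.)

E_n = n²π²ℏ²/(2mw²), so ΔE = (8² − 5²) π²ℏ²/(2mw²).
ΔE = 39 × π² / (2 × 0.5 × 4.34²) = 20.44.

ΔE = 20.4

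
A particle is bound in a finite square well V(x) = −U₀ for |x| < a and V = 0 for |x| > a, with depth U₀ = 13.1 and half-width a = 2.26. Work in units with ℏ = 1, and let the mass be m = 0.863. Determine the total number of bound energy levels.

N = 7

The dimensionless depth is z₀ = a√(2mU₀)/ℏ = 2.26 × √(22.61) = 10.75.
The even/odd transcendental equations gain one root per π/2 in z₀, giving N = 1 + ⌊2z₀/π⌋ = 1 + ⌊6.841⌋ = 7.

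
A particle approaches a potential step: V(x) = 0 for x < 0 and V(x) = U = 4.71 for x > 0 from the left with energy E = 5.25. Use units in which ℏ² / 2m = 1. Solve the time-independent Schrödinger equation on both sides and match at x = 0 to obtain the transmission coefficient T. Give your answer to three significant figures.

T = 0.735

The wavenumbers are k₁ = √(2mE)/ℏ = 2.291 on the left and k₂ = √(2m(E − U))/ℏ = 0.7348 on the right.
Continuity of ψ and ψ′ at the step yields the reflection amplitude r = (k₁ − k₂)/(k₁ + k₂) = 0.5143; thus R = |r|² = 0.2645, T = 0.7355.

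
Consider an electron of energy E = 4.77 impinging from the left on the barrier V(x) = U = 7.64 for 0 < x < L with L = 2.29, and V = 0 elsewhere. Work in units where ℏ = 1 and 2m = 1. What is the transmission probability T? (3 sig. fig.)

Since E < U the interior solution is evanescent with decay constant κ = √(2m(U − E))/ℏ = 1.694.
κL = 3.880, sinh(κL) = 24.19.
The exact tunnelling result is T⁻¹ = 1 + U² sinh²(κL) / [4E(U − E)] = 624.7, so T = 0.00160.

T = 0.00160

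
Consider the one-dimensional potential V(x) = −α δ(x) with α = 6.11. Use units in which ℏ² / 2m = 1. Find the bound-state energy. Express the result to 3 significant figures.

E = -9.33

The bound state is ψ(x) = √κ e^{−κ|x|}. The derivative jump ψ'(0⁺) − ψ'(0⁻) = −(2mα/ℏ²)ψ(0) fixes κ = mα/ℏ² = 3.055.
Then E = −ℏ²κ²/(2m) = −mα²/(2ℏ²) = -9.333.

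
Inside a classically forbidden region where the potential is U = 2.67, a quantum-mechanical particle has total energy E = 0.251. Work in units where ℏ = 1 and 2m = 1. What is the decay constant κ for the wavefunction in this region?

κ = 1.56

Since E < U the TISE in this region is ψ'' = κ²ψ with κ = √(2m(U − E))/ℏ.
κ = √(2 × 0.5 × 2.419) = 1.555.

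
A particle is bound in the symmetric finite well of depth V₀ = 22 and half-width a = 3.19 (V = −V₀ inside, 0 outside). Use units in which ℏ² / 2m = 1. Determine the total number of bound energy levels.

Define the well-strength parameter z₀ = (a/ℏ)√(2mV₀) = 3.19 × √(2·0.5·22) = 14.96.
The even/odd transcendental equations gain one root per π/2 in z₀, giving N = 1 + ⌊2z₀/π⌋ = 1 + ⌊9.525⌋ = 10.

N = 10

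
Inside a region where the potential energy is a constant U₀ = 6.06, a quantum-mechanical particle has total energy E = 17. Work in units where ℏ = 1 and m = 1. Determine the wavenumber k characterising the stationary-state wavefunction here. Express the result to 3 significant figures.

k = 4.68

With E > U₀ the solution is oscillatory, ψ ∝ e^{±ikx} with k = √(2m(E − U₀))/ℏ.
k = √(2 × 1 × 10.94) = 4.678.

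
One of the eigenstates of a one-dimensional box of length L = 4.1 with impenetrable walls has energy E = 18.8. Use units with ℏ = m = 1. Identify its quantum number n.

n = 8

From E_n = n²π²ℏ²/(2mL²) invert to n = √(2mL²E)/(πℏ).
n = (4.1/π) × √(2 × 1 × 18.8) = 8.003 → n = 8.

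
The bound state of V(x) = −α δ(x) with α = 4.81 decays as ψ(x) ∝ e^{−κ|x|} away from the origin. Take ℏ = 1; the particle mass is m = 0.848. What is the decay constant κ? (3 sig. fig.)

Integrate −(ℏ²/2m)ψ'' − αδ(x)ψ = Eψ from −ε to +ε: the ψ'' term gives ψ'(0⁺) − ψ'(0⁻) and the δ term gives −(2mα/ℏ²)ψ(0).
With ψ ∝ e^{−κ|x|} this yields −2κ = −2mα/ℏ², so κ = mα/ℏ² = 4.079.

κ = 4.08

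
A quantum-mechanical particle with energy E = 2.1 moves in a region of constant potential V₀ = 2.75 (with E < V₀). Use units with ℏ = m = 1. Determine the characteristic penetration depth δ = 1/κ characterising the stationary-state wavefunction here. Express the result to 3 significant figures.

δ = 0.877

Since E < V₀ the TISE in this region is ψ'' = κ²ψ with κ = √(2m(V₀ − E))/ℏ.
κ = √(2 × 1 × 0.65) = 1.140. The penetration depth is δ = 1/κ = 0.877.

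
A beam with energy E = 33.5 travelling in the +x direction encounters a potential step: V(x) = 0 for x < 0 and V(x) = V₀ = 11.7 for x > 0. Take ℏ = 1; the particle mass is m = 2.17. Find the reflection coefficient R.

R = 0.0114

On each side the TISE gives plane waves with k = √(2m(E − V))/ℏ: k₁ = √(2·2.17·33.5) = 12.06, k₂ = √(2·2.17·21.8) = 9.727.
Continuity of ψ and ψ′ at the step yields the reflection amplitude r = (k₁ − k₂)/(k₁ + k₂) = 0.1070; thus R = |r|² = 0.01145, T = 0.9886.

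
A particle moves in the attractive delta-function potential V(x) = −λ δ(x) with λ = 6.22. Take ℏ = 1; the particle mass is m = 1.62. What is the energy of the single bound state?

The bound state is ψ(x) = √κ e^{−κ|x|}. The derivative jump ψ'(0⁺) − ψ'(0⁻) = −(2mλ/ℏ²)ψ(0) fixes κ = mλ/ℏ² = 10.08.
Then E = −ℏ²κ²/(2m) = −mλ²/(2ℏ²) = -31.34.

E = -31.3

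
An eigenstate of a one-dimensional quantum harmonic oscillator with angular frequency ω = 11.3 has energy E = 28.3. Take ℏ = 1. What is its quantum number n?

E_n = ℏω(n + ½) ⇒ n = E/(ℏω) − ½ = 28.3/11.3 − 0.5 = 2.004 → n = 2.

n = 2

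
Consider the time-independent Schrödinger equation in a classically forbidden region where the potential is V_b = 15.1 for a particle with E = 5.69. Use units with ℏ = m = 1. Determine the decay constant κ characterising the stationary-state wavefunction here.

Since E < V_b the TISE in this region is ψ'' = κ²ψ with κ = √(2m(V_b − E))/ℏ.
κ = √(2 × 1 × 9.41) = 4.338.

κ = 4.34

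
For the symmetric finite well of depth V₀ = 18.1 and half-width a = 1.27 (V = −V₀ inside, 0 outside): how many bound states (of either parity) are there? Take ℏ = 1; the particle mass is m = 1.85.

N = 7

The dimensionless depth is z₀ = a√(2mV₀)/ℏ = 1.27 × √(66.97) = 10.39.
The even/odd transcendental equations gain one root per π/2 in z₀, giving N = 1 + ⌊2z₀/π⌋ = 1 + ⌊6.616⌋ = 7.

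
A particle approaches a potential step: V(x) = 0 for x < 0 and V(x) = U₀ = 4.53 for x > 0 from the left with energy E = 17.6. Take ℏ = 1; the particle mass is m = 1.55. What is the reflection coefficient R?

R = 0.00551

On each side the TISE gives plane waves with k = √(2m(E − V))/ℏ: k₁ = √(2·1.55·17.6) = 7.386, k₂ = √(2·1.55·13.07) = 6.365.
Matching ψ and ψ′ at x = 0 gives r = (k₁ − k₂)/(k₁ + k₂), so R = r² = 0.005514 and T = 1 − R = 0.9945.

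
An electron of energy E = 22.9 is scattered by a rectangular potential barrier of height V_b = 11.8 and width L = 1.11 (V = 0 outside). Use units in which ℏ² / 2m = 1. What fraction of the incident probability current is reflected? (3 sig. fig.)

E > V_b: inside the barrier k₂ = √(2m(E − V_b))/ℏ = 3.332, k₂L = 3.698.
Matching at both interfaces gives T⁻¹ = 1 + V_b² sin²(k₂L) / [4E(E − V_b)] = 1.038, hence T = 0.963.
R = 1 − T = 0.0368.

R = 0.0368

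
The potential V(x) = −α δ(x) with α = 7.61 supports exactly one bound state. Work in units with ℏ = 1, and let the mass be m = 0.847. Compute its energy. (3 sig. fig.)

E = -24.5

For x ≠ 0 the bound state is ψ ∝ e^{−κ|x|}; integrating the TISE across the delta gives the cusp condition 2κ = 2mα/ℏ², so κ = 6.446.
Then E = −ℏ²κ²/(2m) = −mα²/(2ℏ²) = -24.53.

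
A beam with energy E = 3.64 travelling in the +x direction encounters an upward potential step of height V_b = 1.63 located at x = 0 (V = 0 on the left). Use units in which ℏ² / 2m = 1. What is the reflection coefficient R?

R = 0.0217

On each side the TISE gives plane waves with k = √(2m(E − V))/ℏ: k₁ = √(2·½·3.64) = 1.908, k₂ = √(2·½·2.01) = 1.418.
Matching ψ and ψ′ at x = 0 gives r = (k₁ − k₂)/(k₁ + k₂), so R = r² = 0.02172 and T = 1 − R = 0.9783.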